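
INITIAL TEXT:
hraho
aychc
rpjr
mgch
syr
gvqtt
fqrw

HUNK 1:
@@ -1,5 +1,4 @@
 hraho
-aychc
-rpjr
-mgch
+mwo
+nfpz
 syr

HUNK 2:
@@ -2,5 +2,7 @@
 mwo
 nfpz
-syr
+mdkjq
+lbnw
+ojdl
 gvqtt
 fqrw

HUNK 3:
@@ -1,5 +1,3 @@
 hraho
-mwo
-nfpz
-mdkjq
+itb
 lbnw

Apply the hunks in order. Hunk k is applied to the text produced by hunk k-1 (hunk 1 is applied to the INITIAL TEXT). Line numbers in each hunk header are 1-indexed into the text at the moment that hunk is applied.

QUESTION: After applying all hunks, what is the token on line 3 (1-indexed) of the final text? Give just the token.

Hunk 1: at line 1 remove [aychc,rpjr,mgch] add [mwo,nfpz] -> 6 lines: hraho mwo nfpz syr gvqtt fqrw
Hunk 2: at line 2 remove [syr] add [mdkjq,lbnw,ojdl] -> 8 lines: hraho mwo nfpz mdkjq lbnw ojdl gvqtt fqrw
Hunk 3: at line 1 remove [mwo,nfpz,mdkjq] add [itb] -> 6 lines: hraho itb lbnw ojdl gvqtt fqrw
Final line 3: lbnw

Answer: lbnw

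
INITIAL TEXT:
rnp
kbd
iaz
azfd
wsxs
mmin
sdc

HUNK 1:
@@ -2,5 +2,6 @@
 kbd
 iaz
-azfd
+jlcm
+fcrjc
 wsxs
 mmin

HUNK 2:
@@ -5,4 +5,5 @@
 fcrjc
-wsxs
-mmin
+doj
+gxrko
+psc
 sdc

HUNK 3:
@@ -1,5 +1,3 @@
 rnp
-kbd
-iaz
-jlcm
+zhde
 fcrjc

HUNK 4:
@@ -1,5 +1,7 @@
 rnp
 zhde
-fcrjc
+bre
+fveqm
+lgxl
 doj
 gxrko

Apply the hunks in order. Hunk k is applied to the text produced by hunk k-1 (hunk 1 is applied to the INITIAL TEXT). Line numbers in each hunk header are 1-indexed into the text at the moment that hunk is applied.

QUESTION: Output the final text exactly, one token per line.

Answer: rnp
zhde
bre
fveqm
lgxl
doj
gxrko
psc
sdc

Derivation:
Hunk 1: at line 2 remove [azfd] add [jlcm,fcrjc] -> 8 lines: rnp kbd iaz jlcm fcrjc wsxs mmin sdc
Hunk 2: at line 5 remove [wsxs,mmin] add [doj,gxrko,psc] -> 9 lines: rnp kbd iaz jlcm fcrjc doj gxrko psc sdc
Hunk 3: at line 1 remove [kbd,iaz,jlcm] add [zhde] -> 7 lines: rnp zhde fcrjc doj gxrko psc sdc
Hunk 4: at line 1 remove [fcrjc] add [bre,fveqm,lgxl] -> 9 lines: rnp zhde bre fveqm lgxl doj gxrko psc sdc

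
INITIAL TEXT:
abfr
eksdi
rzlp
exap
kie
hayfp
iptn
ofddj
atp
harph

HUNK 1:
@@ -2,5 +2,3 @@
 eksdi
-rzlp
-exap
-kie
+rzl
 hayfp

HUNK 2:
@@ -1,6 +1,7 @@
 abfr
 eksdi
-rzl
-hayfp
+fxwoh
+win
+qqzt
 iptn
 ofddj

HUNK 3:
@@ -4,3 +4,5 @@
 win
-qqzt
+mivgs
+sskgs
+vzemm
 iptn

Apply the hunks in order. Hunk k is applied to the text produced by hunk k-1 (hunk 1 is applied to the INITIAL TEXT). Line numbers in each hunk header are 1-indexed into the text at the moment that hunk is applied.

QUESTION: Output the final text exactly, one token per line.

Hunk 1: at line 2 remove [rzlp,exap,kie] add [rzl] -> 8 lines: abfr eksdi rzl hayfp iptn ofddj atp harph
Hunk 2: at line 1 remove [rzl,hayfp] add [fxwoh,win,qqzt] -> 9 lines: abfr eksdi fxwoh win qqzt iptn ofddj atp harph
Hunk 3: at line 4 remove [qqzt] add [mivgs,sskgs,vzemm] -> 11 lines: abfr eksdi fxwoh win mivgs sskgs vzemm iptn ofddj atp harph

Answer: abfr
eksdi
fxwoh
win
mivgs
sskgs
vzemm
iptn
ofddj
atp
harph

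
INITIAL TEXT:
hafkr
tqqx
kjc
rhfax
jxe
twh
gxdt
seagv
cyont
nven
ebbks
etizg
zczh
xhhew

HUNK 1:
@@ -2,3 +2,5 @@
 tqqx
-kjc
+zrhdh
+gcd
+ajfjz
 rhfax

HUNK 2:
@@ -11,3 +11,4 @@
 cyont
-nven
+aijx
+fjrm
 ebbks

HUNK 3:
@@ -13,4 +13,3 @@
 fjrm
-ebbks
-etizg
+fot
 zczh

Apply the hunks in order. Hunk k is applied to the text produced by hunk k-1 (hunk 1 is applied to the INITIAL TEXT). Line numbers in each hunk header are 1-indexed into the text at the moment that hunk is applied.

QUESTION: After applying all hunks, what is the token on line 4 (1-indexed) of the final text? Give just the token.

Answer: gcd

Derivation:
Hunk 1: at line 2 remove [kjc] add [zrhdh,gcd,ajfjz] -> 16 lines: hafkr tqqx zrhdh gcd ajfjz rhfax jxe twh gxdt seagv cyont nven ebbks etizg zczh xhhew
Hunk 2: at line 11 remove [nven] add [aijx,fjrm] -> 17 lines: hafkr tqqx zrhdh gcd ajfjz rhfax jxe twh gxdt seagv cyont aijx fjrm ebbks etizg zczh xhhew
Hunk 3: at line 13 remove [ebbks,etizg] add [fot] -> 16 lines: hafkr tqqx zrhdh gcd ajfjz rhfax jxe twh gxdt seagv cyont aijx fjrm fot zczh xhhew
Final line 4: gcd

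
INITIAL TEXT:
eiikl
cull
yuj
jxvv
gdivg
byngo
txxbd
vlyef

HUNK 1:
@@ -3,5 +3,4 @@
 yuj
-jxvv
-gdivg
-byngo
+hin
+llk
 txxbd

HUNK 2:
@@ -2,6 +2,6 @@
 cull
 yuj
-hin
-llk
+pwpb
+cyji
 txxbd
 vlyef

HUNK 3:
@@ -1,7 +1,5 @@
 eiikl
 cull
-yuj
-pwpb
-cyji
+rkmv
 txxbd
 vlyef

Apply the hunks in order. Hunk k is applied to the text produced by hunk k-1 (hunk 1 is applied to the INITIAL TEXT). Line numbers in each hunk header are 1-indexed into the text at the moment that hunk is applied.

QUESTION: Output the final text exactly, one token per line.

Hunk 1: at line 3 remove [jxvv,gdivg,byngo] add [hin,llk] -> 7 lines: eiikl cull yuj hin llk txxbd vlyef
Hunk 2: at line 2 remove [hin,llk] add [pwpb,cyji] -> 7 lines: eiikl cull yuj pwpb cyji txxbd vlyef
Hunk 3: at line 1 remove [yuj,pwpb,cyji] add [rkmv] -> 5 lines: eiikl cull rkmv txxbd vlyef

Answer: eiikl
cull
rkmv
txxbd
vlyef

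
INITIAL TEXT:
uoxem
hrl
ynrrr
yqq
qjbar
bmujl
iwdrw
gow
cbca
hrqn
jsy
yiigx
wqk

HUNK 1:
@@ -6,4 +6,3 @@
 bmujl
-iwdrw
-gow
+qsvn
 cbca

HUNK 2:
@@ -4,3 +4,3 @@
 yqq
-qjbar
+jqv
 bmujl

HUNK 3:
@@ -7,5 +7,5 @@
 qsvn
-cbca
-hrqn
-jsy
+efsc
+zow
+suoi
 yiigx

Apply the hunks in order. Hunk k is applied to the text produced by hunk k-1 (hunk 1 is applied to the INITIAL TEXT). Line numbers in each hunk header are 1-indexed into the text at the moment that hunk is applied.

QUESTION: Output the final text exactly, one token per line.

Answer: uoxem
hrl
ynrrr
yqq
jqv
bmujl
qsvn
efsc
zow
suoi
yiigx
wqk

Derivation:
Hunk 1: at line 6 remove [iwdrw,gow] add [qsvn] -> 12 lines: uoxem hrl ynrrr yqq qjbar bmujl qsvn cbca hrqn jsy yiigx wqk
Hunk 2: at line 4 remove [qjbar] add [jqv] -> 12 lines: uoxem hrl ynrrr yqq jqv bmujl qsvn cbca hrqn jsy yiigx wqk
Hunk 3: at line 7 remove [cbca,hrqn,jsy] add [efsc,zow,suoi] -> 12 lines: uoxem hrl ynrrr yqq jqv bmujl qsvn efsc zow suoi yiigx wqk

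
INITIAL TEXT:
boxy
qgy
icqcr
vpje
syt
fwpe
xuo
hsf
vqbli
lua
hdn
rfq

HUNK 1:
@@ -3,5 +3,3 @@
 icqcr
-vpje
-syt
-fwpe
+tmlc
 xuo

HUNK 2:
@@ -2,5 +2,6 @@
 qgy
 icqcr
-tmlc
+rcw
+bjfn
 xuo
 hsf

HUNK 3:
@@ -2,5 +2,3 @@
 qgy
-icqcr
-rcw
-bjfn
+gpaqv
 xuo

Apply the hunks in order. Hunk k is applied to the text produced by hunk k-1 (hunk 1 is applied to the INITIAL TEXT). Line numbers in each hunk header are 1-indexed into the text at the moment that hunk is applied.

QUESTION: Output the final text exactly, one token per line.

Hunk 1: at line 3 remove [vpje,syt,fwpe] add [tmlc] -> 10 lines: boxy qgy icqcr tmlc xuo hsf vqbli lua hdn rfq
Hunk 2: at line 2 remove [tmlc] add [rcw,bjfn] -> 11 lines: boxy qgy icqcr rcw bjfn xuo hsf vqbli lua hdn rfq
Hunk 3: at line 2 remove [icqcr,rcw,bjfn] add [gpaqv] -> 9 lines: boxy qgy gpaqv xuo hsf vqbli lua hdn rfq

Answer: boxy
qgy
gpaqv
xuo
hsf
vqbli
lua
hdn
rfq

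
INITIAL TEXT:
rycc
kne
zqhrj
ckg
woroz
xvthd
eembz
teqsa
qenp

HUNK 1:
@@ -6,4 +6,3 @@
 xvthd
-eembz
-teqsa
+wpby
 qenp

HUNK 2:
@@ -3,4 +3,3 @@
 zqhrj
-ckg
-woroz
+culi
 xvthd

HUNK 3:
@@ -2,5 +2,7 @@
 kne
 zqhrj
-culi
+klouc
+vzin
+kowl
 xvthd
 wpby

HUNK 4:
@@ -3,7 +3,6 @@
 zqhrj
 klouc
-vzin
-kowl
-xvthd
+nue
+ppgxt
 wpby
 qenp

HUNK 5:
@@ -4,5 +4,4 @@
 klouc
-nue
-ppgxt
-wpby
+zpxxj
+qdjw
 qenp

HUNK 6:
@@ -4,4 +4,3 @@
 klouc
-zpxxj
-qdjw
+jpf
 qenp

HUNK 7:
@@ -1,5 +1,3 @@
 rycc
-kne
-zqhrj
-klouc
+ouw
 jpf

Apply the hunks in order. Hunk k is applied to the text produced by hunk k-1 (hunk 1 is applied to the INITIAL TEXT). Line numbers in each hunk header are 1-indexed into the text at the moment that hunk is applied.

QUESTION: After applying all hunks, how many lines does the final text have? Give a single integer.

Hunk 1: at line 6 remove [eembz,teqsa] add [wpby] -> 8 lines: rycc kne zqhrj ckg woroz xvthd wpby qenp
Hunk 2: at line 3 remove [ckg,woroz] add [culi] -> 7 lines: rycc kne zqhrj culi xvthd wpby qenp
Hunk 3: at line 2 remove [culi] add [klouc,vzin,kowl] -> 9 lines: rycc kne zqhrj klouc vzin kowl xvthd wpby qenp
Hunk 4: at line 3 remove [vzin,kowl,xvthd] add [nue,ppgxt] -> 8 lines: rycc kne zqhrj klouc nue ppgxt wpby qenp
Hunk 5: at line 4 remove [nue,ppgxt,wpby] add [zpxxj,qdjw] -> 7 lines: rycc kne zqhrj klouc zpxxj qdjw qenp
Hunk 6: at line 4 remove [zpxxj,qdjw] add [jpf] -> 6 lines: rycc kne zqhrj klouc jpf qenp
Hunk 7: at line 1 remove [kne,zqhrj,klouc] add [ouw] -> 4 lines: rycc ouw jpf qenp
Final line count: 4

Answer: 4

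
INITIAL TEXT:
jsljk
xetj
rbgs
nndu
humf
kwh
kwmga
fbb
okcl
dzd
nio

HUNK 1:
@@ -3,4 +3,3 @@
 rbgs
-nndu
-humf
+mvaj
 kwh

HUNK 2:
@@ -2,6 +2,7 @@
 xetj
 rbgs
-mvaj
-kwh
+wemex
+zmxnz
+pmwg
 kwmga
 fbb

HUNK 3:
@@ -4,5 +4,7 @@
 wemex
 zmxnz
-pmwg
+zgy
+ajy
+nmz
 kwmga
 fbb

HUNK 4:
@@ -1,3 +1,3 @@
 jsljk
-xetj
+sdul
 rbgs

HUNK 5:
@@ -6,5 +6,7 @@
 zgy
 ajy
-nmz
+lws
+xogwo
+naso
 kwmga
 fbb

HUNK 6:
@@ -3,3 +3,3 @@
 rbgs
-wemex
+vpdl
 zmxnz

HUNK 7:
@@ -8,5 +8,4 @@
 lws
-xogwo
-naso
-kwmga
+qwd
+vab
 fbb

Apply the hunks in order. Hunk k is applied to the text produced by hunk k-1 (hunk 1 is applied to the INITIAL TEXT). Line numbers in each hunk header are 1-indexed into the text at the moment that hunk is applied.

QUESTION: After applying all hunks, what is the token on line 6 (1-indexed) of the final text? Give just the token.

Answer: zgy

Derivation:
Hunk 1: at line 3 remove [nndu,humf] add [mvaj] -> 10 lines: jsljk xetj rbgs mvaj kwh kwmga fbb okcl dzd nio
Hunk 2: at line 2 remove [mvaj,kwh] add [wemex,zmxnz,pmwg] -> 11 lines: jsljk xetj rbgs wemex zmxnz pmwg kwmga fbb okcl dzd nio
Hunk 3: at line 4 remove [pmwg] add [zgy,ajy,nmz] -> 13 lines: jsljk xetj rbgs wemex zmxnz zgy ajy nmz kwmga fbb okcl dzd nio
Hunk 4: at line 1 remove [xetj] add [sdul] -> 13 lines: jsljk sdul rbgs wemex zmxnz zgy ajy nmz kwmga fbb okcl dzd nio
Hunk 5: at line 6 remove [nmz] add [lws,xogwo,naso] -> 15 lines: jsljk sdul rbgs wemex zmxnz zgy ajy lws xogwo naso kwmga fbb okcl dzd nio
Hunk 6: at line 3 remove [wemex] add [vpdl] -> 15 lines: jsljk sdul rbgs vpdl zmxnz zgy ajy lws xogwo naso kwmga fbb okcl dzd nio
Hunk 7: at line 8 remove [xogwo,naso,kwmga] add [qwd,vab] -> 14 lines: jsljk sdul rbgs vpdl zmxnz zgy ajy lws qwd vab fbb okcl dzd nio
Final line 6: zgy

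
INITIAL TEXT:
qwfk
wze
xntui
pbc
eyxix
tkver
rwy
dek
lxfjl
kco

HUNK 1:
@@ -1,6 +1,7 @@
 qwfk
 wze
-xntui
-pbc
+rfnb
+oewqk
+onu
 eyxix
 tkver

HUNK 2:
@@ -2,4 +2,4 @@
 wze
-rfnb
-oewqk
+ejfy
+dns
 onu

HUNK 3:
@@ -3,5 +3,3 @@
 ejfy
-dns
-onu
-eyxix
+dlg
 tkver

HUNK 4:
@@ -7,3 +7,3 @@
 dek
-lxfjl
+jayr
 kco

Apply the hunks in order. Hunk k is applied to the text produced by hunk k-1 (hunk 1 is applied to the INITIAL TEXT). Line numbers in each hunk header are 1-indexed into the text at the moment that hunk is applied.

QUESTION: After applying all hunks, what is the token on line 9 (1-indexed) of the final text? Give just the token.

Hunk 1: at line 1 remove [xntui,pbc] add [rfnb,oewqk,onu] -> 11 lines: qwfk wze rfnb oewqk onu eyxix tkver rwy dek lxfjl kco
Hunk 2: at line 2 remove [rfnb,oewqk] add [ejfy,dns] -> 11 lines: qwfk wze ejfy dns onu eyxix tkver rwy dek lxfjl kco
Hunk 3: at line 3 remove [dns,onu,eyxix] add [dlg] -> 9 lines: qwfk wze ejfy dlg tkver rwy dek lxfjl kco
Hunk 4: at line 7 remove [lxfjl] add [jayr] -> 9 lines: qwfk wze ejfy dlg tkver rwy dek jayr kco
Final line 9: kco

Answer: kco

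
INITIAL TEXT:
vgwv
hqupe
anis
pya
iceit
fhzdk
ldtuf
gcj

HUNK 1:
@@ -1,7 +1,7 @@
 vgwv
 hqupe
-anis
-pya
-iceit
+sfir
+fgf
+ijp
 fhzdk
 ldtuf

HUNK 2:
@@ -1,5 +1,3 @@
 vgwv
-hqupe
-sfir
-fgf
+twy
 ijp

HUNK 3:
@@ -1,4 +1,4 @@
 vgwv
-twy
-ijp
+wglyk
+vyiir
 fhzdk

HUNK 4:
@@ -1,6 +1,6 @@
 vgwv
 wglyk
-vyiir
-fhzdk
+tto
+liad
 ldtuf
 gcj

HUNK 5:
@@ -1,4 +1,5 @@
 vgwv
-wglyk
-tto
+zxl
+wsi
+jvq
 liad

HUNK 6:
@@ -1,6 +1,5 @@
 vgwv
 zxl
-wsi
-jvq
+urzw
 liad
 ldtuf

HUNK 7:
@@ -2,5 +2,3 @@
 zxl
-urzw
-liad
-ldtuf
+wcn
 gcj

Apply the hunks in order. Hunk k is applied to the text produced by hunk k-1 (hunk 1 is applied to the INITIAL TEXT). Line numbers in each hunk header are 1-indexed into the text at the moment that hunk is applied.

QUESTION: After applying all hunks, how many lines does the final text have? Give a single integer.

Answer: 4

Derivation:
Hunk 1: at line 1 remove [anis,pya,iceit] add [sfir,fgf,ijp] -> 8 lines: vgwv hqupe sfir fgf ijp fhzdk ldtuf gcj
Hunk 2: at line 1 remove [hqupe,sfir,fgf] add [twy] -> 6 lines: vgwv twy ijp fhzdk ldtuf gcj
Hunk 3: at line 1 remove [twy,ijp] add [wglyk,vyiir] -> 6 lines: vgwv wglyk vyiir fhzdk ldtuf gcj
Hunk 4: at line 1 remove [vyiir,fhzdk] add [tto,liad] -> 6 lines: vgwv wglyk tto liad ldtuf gcj
Hunk 5: at line 1 remove [wglyk,tto] add [zxl,wsi,jvq] -> 7 lines: vgwv zxl wsi jvq liad ldtuf gcj
Hunk 6: at line 1 remove [wsi,jvq] add [urzw] -> 6 lines: vgwv zxl urzw liad ldtuf gcj
Hunk 7: at line 2 remove [urzw,liad,ldtuf] add [wcn] -> 4 lines: vgwv zxl wcn gcj
Final line count: 4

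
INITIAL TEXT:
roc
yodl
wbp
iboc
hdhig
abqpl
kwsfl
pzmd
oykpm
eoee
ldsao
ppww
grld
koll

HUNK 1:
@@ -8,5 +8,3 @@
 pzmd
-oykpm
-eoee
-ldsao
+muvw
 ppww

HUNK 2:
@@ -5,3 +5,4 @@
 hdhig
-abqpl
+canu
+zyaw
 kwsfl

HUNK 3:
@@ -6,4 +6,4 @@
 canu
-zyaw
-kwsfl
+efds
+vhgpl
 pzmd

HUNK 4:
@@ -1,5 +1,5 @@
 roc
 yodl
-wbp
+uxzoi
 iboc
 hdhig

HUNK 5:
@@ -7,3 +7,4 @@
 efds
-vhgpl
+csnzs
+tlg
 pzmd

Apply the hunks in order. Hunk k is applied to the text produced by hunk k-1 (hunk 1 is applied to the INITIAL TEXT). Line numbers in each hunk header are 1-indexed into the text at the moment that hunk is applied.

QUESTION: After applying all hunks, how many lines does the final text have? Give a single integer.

Answer: 14

Derivation:
Hunk 1: at line 8 remove [oykpm,eoee,ldsao] add [muvw] -> 12 lines: roc yodl wbp iboc hdhig abqpl kwsfl pzmd muvw ppww grld koll
Hunk 2: at line 5 remove [abqpl] add [canu,zyaw] -> 13 lines: roc yodl wbp iboc hdhig canu zyaw kwsfl pzmd muvw ppww grld koll
Hunk 3: at line 6 remove [zyaw,kwsfl] add [efds,vhgpl] -> 13 lines: roc yodl wbp iboc hdhig canu efds vhgpl pzmd muvw ppww grld koll
Hunk 4: at line 1 remove [wbp] add [uxzoi] -> 13 lines: roc yodl uxzoi iboc hdhig canu efds vhgpl pzmd muvw ppww grld koll
Hunk 5: at line 7 remove [vhgpl] add [csnzs,tlg] -> 14 lines: roc yodl uxzoi iboc hdhig canu efds csnzs tlg pzmd muvw ppww grld koll
Final line count: 14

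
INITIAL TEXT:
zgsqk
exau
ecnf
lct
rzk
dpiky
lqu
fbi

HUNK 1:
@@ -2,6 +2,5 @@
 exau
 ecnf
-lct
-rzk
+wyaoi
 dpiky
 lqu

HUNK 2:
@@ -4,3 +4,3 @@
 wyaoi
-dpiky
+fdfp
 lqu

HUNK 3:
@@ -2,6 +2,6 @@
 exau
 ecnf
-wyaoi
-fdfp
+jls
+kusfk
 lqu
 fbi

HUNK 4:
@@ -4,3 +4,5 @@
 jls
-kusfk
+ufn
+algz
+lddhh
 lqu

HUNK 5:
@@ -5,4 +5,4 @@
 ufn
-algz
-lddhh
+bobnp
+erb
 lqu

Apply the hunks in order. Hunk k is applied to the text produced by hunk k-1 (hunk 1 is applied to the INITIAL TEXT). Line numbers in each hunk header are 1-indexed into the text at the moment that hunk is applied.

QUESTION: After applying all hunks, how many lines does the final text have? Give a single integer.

Answer: 9

Derivation:
Hunk 1: at line 2 remove [lct,rzk] add [wyaoi] -> 7 lines: zgsqk exau ecnf wyaoi dpiky lqu fbi
Hunk 2: at line 4 remove [dpiky] add [fdfp] -> 7 lines: zgsqk exau ecnf wyaoi fdfp lqu fbi
Hunk 3: at line 2 remove [wyaoi,fdfp] add [jls,kusfk] -> 7 lines: zgsqk exau ecnf jls kusfk lqu fbi
Hunk 4: at line 4 remove [kusfk] add [ufn,algz,lddhh] -> 9 lines: zgsqk exau ecnf jls ufn algz lddhh lqu fbi
Hunk 5: at line 5 remove [algz,lddhh] add [bobnp,erb] -> 9 lines: zgsqk exau ecnf jls ufn bobnp erb lqu fbi
Final line count: 9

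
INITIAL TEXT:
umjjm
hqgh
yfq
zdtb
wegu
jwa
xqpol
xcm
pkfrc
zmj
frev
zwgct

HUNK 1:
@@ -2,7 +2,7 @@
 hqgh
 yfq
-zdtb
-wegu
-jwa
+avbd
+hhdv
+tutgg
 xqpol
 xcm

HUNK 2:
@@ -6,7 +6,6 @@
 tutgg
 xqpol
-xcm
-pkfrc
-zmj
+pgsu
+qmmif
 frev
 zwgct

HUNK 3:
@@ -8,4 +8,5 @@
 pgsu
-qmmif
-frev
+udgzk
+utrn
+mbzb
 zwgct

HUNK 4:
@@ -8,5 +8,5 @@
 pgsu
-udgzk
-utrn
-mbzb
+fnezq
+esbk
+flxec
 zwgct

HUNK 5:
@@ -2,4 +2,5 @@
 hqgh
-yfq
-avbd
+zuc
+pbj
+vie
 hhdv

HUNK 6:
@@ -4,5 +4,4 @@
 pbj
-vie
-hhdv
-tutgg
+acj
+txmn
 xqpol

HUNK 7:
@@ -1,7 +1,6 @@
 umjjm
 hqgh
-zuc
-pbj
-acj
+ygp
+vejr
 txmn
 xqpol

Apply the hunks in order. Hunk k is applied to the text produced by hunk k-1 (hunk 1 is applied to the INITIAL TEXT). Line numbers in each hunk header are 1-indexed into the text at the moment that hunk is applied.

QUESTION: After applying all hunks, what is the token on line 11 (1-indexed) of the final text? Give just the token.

Answer: zwgct

Derivation:
Hunk 1: at line 2 remove [zdtb,wegu,jwa] add [avbd,hhdv,tutgg] -> 12 lines: umjjm hqgh yfq avbd hhdv tutgg xqpol xcm pkfrc zmj frev zwgct
Hunk 2: at line 6 remove [xcm,pkfrc,zmj] add [pgsu,qmmif] -> 11 lines: umjjm hqgh yfq avbd hhdv tutgg xqpol pgsu qmmif frev zwgct
Hunk 3: at line 8 remove [qmmif,frev] add [udgzk,utrn,mbzb] -> 12 lines: umjjm hqgh yfq avbd hhdv tutgg xqpol pgsu udgzk utrn mbzb zwgct
Hunk 4: at line 8 remove [udgzk,utrn,mbzb] add [fnezq,esbk,flxec] -> 12 lines: umjjm hqgh yfq avbd hhdv tutgg xqpol pgsu fnezq esbk flxec zwgct
Hunk 5: at line 2 remove [yfq,avbd] add [zuc,pbj,vie] -> 13 lines: umjjm hqgh zuc pbj vie hhdv tutgg xqpol pgsu fnezq esbk flxec zwgct
Hunk 6: at line 4 remove [vie,hhdv,tutgg] add [acj,txmn] -> 12 lines: umjjm hqgh zuc pbj acj txmn xqpol pgsu fnezq esbk flxec zwgct
Hunk 7: at line 1 remove [zuc,pbj,acj] add [ygp,vejr] -> 11 lines: umjjm hqgh ygp vejr txmn xqpol pgsu fnezq esbk flxec zwgct
Final line 11: zwgct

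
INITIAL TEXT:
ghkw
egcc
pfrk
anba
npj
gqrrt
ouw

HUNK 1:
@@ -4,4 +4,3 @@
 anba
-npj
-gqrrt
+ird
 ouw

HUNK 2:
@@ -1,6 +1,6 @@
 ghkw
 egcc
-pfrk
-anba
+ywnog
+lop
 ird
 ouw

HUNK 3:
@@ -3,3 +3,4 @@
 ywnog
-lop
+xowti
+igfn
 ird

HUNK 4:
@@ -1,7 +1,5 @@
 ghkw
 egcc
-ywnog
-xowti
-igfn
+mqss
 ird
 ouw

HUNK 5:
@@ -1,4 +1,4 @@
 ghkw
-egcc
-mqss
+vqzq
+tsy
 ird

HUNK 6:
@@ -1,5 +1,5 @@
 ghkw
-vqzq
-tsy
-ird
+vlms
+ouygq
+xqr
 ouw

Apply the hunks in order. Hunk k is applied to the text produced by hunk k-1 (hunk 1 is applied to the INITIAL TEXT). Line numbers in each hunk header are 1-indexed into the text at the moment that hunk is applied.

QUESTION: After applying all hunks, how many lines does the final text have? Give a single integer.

Hunk 1: at line 4 remove [npj,gqrrt] add [ird] -> 6 lines: ghkw egcc pfrk anba ird ouw
Hunk 2: at line 1 remove [pfrk,anba] add [ywnog,lop] -> 6 lines: ghkw egcc ywnog lop ird ouw
Hunk 3: at line 3 remove [lop] add [xowti,igfn] -> 7 lines: ghkw egcc ywnog xowti igfn ird ouw
Hunk 4: at line 1 remove [ywnog,xowti,igfn] add [mqss] -> 5 lines: ghkw egcc mqss ird ouw
Hunk 5: at line 1 remove [egcc,mqss] add [vqzq,tsy] -> 5 lines: ghkw vqzq tsy ird ouw
Hunk 6: at line 1 remove [vqzq,tsy,ird] add [vlms,ouygq,xqr] -> 5 lines: ghkw vlms ouygq xqr ouw
Final line count: 5

Answer: 5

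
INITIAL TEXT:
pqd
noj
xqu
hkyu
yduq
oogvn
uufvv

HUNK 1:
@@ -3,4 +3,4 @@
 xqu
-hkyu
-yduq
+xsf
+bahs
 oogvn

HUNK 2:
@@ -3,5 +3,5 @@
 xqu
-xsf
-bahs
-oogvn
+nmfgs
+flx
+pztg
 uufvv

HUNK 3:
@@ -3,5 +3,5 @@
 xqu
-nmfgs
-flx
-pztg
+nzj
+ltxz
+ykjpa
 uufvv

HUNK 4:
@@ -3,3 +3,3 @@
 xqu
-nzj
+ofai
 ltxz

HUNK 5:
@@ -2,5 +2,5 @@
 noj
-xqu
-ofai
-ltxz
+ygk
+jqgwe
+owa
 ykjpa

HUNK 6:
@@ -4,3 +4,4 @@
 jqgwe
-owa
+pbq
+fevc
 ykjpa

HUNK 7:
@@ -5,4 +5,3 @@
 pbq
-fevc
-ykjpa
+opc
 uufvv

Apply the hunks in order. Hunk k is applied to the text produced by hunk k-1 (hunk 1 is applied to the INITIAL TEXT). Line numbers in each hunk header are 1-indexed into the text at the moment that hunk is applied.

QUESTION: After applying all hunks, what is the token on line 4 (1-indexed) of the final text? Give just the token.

Hunk 1: at line 3 remove [hkyu,yduq] add [xsf,bahs] -> 7 lines: pqd noj xqu xsf bahs oogvn uufvv
Hunk 2: at line 3 remove [xsf,bahs,oogvn] add [nmfgs,flx,pztg] -> 7 lines: pqd noj xqu nmfgs flx pztg uufvv
Hunk 3: at line 3 remove [nmfgs,flx,pztg] add [nzj,ltxz,ykjpa] -> 7 lines: pqd noj xqu nzj ltxz ykjpa uufvv
Hunk 4: at line 3 remove [nzj] add [ofai] -> 7 lines: pqd noj xqu ofai ltxz ykjpa uufvv
Hunk 5: at line 2 remove [xqu,ofai,ltxz] add [ygk,jqgwe,owa] -> 7 lines: pqd noj ygk jqgwe owa ykjpa uufvv
Hunk 6: at line 4 remove [owa] add [pbq,fevc] -> 8 lines: pqd noj ygk jqgwe pbq fevc ykjpa uufvv
Hunk 7: at line 5 remove [fevc,ykjpa] add [opc] -> 7 lines: pqd noj ygk jqgwe pbq opc uufvv
Final line 4: jqgwe

Answer: jqgwe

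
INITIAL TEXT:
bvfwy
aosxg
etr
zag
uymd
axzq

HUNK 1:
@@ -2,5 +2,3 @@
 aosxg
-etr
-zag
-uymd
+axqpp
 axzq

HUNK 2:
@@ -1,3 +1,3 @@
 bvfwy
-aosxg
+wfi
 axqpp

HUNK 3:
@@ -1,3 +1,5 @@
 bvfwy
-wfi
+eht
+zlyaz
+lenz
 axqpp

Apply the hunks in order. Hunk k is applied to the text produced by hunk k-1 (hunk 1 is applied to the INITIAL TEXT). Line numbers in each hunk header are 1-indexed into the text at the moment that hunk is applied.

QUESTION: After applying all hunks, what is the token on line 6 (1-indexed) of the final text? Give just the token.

Answer: axzq

Derivation:
Hunk 1: at line 2 remove [etr,zag,uymd] add [axqpp] -> 4 lines: bvfwy aosxg axqpp axzq
Hunk 2: at line 1 remove [aosxg] add [wfi] -> 4 lines: bvfwy wfi axqpp axzq
Hunk 3: at line 1 remove [wfi] add [eht,zlyaz,lenz] -> 6 lines: bvfwy eht zlyaz lenz axqpp axzq
Final line 6: axzq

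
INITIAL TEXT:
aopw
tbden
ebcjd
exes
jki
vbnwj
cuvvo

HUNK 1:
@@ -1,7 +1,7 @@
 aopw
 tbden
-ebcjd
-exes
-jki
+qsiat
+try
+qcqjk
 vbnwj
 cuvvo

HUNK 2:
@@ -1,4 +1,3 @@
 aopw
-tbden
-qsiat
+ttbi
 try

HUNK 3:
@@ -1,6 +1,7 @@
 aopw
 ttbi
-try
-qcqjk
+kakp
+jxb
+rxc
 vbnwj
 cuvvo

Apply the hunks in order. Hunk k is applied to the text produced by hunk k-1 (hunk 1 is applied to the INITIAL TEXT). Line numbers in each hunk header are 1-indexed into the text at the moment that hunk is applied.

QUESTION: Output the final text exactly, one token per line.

Hunk 1: at line 1 remove [ebcjd,exes,jki] add [qsiat,try,qcqjk] -> 7 lines: aopw tbden qsiat try qcqjk vbnwj cuvvo
Hunk 2: at line 1 remove [tbden,qsiat] add [ttbi] -> 6 lines: aopw ttbi try qcqjk vbnwj cuvvo
Hunk 3: at line 1 remove [try,qcqjk] add [kakp,jxb,rxc] -> 7 lines: aopw ttbi kakp jxb rxc vbnwj cuvvo

Answer: aopw
ttbi
kakp
jxb
rxc
vbnwj
cuvvo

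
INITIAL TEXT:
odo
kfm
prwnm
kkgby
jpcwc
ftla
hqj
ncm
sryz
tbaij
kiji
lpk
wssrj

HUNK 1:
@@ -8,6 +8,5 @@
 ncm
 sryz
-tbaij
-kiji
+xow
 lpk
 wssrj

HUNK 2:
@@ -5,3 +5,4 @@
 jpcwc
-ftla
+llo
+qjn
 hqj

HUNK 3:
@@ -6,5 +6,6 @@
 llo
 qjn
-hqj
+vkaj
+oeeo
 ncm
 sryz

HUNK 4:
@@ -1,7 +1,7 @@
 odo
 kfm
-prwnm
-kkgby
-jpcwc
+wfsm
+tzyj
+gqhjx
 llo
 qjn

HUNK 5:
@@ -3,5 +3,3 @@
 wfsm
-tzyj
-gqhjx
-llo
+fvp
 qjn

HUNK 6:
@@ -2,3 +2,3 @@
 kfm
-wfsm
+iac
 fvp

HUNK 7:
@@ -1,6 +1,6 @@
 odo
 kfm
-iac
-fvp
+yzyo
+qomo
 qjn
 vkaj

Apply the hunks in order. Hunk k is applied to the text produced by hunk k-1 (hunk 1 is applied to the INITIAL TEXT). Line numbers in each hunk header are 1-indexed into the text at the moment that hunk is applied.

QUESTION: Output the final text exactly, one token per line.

Hunk 1: at line 8 remove [tbaij,kiji] add [xow] -> 12 lines: odo kfm prwnm kkgby jpcwc ftla hqj ncm sryz xow lpk wssrj
Hunk 2: at line 5 remove [ftla] add [llo,qjn] -> 13 lines: odo kfm prwnm kkgby jpcwc llo qjn hqj ncm sryz xow lpk wssrj
Hunk 3: at line 6 remove [hqj] add [vkaj,oeeo] -> 14 lines: odo kfm prwnm kkgby jpcwc llo qjn vkaj oeeo ncm sryz xow lpk wssrj
Hunk 4: at line 1 remove [prwnm,kkgby,jpcwc] add [wfsm,tzyj,gqhjx] -> 14 lines: odo kfm wfsm tzyj gqhjx llo qjn vkaj oeeo ncm sryz xow lpk wssrj
Hunk 5: at line 3 remove [tzyj,gqhjx,llo] add [fvp] -> 12 lines: odo kfm wfsm fvp qjn vkaj oeeo ncm sryz xow lpk wssrj
Hunk 6: at line 2 remove [wfsm] add [iac] -> 12 lines: odo kfm iac fvp qjn vkaj oeeo ncm sryz xow lpk wssrj
Hunk 7: at line 1 remove [iac,fvp] add [yzyo,qomo] -> 12 lines: odo kfm yzyo qomo qjn vkaj oeeo ncm sryz xow lpk wssrj

Answer: odo
kfm
yzyo
qomo
qjn
vkaj
oeeo
ncm
sryz
xow
lpk
wssrj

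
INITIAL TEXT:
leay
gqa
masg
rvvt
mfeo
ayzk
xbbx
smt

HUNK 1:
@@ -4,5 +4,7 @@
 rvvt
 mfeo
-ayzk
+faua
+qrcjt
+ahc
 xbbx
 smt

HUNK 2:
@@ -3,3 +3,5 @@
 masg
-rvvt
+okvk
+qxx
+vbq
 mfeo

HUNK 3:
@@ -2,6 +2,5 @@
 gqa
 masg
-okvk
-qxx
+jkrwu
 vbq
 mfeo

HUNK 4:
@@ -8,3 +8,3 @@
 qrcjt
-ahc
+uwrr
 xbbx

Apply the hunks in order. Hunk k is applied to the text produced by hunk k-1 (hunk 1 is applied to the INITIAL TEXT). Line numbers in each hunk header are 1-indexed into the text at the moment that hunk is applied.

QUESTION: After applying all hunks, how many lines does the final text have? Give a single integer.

Answer: 11

Derivation:
Hunk 1: at line 4 remove [ayzk] add [faua,qrcjt,ahc] -> 10 lines: leay gqa masg rvvt mfeo faua qrcjt ahc xbbx smt
Hunk 2: at line 3 remove [rvvt] add [okvk,qxx,vbq] -> 12 lines: leay gqa masg okvk qxx vbq mfeo faua qrcjt ahc xbbx smt
Hunk 3: at line 2 remove [okvk,qxx] add [jkrwu] -> 11 lines: leay gqa masg jkrwu vbq mfeo faua qrcjt ahc xbbx smt
Hunk 4: at line 8 remove [ahc] add [uwrr] -> 11 lines: leay gqa masg jkrwu vbq mfeo faua qrcjt uwrr xbbx smt
Final line count: 11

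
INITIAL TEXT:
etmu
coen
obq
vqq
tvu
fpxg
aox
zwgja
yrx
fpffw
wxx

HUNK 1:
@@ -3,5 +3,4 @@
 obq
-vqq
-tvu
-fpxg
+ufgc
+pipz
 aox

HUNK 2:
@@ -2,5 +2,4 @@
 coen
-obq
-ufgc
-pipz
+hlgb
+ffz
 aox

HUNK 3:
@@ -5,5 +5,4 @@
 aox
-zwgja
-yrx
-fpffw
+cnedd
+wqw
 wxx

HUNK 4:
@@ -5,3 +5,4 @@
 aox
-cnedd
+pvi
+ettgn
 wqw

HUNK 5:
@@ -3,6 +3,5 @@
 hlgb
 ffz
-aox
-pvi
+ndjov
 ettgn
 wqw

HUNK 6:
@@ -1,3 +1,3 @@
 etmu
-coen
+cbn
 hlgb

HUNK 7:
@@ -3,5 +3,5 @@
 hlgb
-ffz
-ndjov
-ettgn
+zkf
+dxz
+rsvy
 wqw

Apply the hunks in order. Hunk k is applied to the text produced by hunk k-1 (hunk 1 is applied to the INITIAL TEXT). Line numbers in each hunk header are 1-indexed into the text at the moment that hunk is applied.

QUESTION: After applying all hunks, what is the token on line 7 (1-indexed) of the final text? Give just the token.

Hunk 1: at line 3 remove [vqq,tvu,fpxg] add [ufgc,pipz] -> 10 lines: etmu coen obq ufgc pipz aox zwgja yrx fpffw wxx
Hunk 2: at line 2 remove [obq,ufgc,pipz] add [hlgb,ffz] -> 9 lines: etmu coen hlgb ffz aox zwgja yrx fpffw wxx
Hunk 3: at line 5 remove [zwgja,yrx,fpffw] add [cnedd,wqw] -> 8 lines: etmu coen hlgb ffz aox cnedd wqw wxx
Hunk 4: at line 5 remove [cnedd] add [pvi,ettgn] -> 9 lines: etmu coen hlgb ffz aox pvi ettgn wqw wxx
Hunk 5: at line 3 remove [aox,pvi] add [ndjov] -> 8 lines: etmu coen hlgb ffz ndjov ettgn wqw wxx
Hunk 6: at line 1 remove [coen] add [cbn] -> 8 lines: etmu cbn hlgb ffz ndjov ettgn wqw wxx
Hunk 7: at line 3 remove [ffz,ndjov,ettgn] add [zkf,dxz,rsvy] -> 8 lines: etmu cbn hlgb zkf dxz rsvy wqw wxx
Final line 7: wqw

Answer: wqw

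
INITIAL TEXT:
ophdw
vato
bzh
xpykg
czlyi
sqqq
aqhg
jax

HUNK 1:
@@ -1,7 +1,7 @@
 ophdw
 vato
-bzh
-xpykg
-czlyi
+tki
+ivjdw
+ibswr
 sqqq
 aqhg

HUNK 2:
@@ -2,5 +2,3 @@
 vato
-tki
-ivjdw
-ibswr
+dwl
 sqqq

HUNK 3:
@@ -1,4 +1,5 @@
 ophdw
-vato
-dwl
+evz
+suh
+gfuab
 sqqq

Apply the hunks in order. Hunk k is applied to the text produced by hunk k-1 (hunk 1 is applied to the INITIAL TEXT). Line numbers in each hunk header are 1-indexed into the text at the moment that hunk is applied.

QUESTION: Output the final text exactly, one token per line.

Answer: ophdw
evz
suh
gfuab
sqqq
aqhg
jax

Derivation:
Hunk 1: at line 1 remove [bzh,xpykg,czlyi] add [tki,ivjdw,ibswr] -> 8 lines: ophdw vato tki ivjdw ibswr sqqq aqhg jax
Hunk 2: at line 2 remove [tki,ivjdw,ibswr] add [dwl] -> 6 lines: ophdw vato dwl sqqq aqhg jax
Hunk 3: at line 1 remove [vato,dwl] add [evz,suh,gfuab] -> 7 lines: ophdw evz suh gfuab sqqq aqhg jax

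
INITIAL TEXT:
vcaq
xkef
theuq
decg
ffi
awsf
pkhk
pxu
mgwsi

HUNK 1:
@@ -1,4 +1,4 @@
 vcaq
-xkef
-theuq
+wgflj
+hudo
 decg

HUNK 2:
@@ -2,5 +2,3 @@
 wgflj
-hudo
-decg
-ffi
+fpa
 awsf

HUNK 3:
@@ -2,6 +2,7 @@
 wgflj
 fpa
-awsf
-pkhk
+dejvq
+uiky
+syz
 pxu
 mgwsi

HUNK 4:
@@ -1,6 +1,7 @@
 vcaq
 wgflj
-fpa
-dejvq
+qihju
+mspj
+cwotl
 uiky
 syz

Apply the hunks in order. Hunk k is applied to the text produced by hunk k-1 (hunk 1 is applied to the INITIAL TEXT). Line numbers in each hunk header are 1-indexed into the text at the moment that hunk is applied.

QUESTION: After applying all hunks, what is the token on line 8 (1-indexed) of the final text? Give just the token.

Hunk 1: at line 1 remove [xkef,theuq] add [wgflj,hudo] -> 9 lines: vcaq wgflj hudo decg ffi awsf pkhk pxu mgwsi
Hunk 2: at line 2 remove [hudo,decg,ffi] add [fpa] -> 7 lines: vcaq wgflj fpa awsf pkhk pxu mgwsi
Hunk 3: at line 2 remove [awsf,pkhk] add [dejvq,uiky,syz] -> 8 lines: vcaq wgflj fpa dejvq uiky syz pxu mgwsi
Hunk 4: at line 1 remove [fpa,dejvq] add [qihju,mspj,cwotl] -> 9 lines: vcaq wgflj qihju mspj cwotl uiky syz pxu mgwsi
Final line 8: pxu

Answer: pxu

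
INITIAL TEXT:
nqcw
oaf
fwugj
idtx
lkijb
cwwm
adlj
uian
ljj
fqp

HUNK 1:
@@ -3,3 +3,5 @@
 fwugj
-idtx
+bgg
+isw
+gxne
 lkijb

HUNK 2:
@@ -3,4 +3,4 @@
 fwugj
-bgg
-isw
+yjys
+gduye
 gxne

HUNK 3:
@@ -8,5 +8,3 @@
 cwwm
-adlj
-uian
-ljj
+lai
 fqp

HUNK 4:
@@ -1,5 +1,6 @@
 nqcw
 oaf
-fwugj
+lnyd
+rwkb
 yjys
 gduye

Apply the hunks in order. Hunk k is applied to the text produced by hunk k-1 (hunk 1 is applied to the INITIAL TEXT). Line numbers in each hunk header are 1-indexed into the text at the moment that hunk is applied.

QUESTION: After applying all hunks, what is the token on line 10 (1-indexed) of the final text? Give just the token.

Hunk 1: at line 3 remove [idtx] add [bgg,isw,gxne] -> 12 lines: nqcw oaf fwugj bgg isw gxne lkijb cwwm adlj uian ljj fqp
Hunk 2: at line 3 remove [bgg,isw] add [yjys,gduye] -> 12 lines: nqcw oaf fwugj yjys gduye gxne lkijb cwwm adlj uian ljj fqp
Hunk 3: at line 8 remove [adlj,uian,ljj] add [lai] -> 10 lines: nqcw oaf fwugj yjys gduye gxne lkijb cwwm lai fqp
Hunk 4: at line 1 remove [fwugj] add [lnyd,rwkb] -> 11 lines: nqcw oaf lnyd rwkb yjys gduye gxne lkijb cwwm lai fqp
Final line 10: lai

Answer: lai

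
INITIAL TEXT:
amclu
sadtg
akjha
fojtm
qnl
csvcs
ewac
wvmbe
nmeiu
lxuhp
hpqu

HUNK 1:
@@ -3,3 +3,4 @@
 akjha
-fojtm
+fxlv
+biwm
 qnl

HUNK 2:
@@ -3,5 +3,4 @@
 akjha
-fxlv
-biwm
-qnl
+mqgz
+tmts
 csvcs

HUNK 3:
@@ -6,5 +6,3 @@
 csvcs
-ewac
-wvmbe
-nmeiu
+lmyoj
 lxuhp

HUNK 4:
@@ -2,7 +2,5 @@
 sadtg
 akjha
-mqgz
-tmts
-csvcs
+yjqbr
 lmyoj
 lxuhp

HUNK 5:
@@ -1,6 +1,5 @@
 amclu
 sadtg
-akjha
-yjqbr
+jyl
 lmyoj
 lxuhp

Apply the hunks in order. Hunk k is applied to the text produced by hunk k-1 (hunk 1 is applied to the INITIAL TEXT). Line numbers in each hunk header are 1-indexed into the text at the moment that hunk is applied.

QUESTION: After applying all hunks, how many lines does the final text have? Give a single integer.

Answer: 6

Derivation:
Hunk 1: at line 3 remove [fojtm] add [fxlv,biwm] -> 12 lines: amclu sadtg akjha fxlv biwm qnl csvcs ewac wvmbe nmeiu lxuhp hpqu
Hunk 2: at line 3 remove [fxlv,biwm,qnl] add [mqgz,tmts] -> 11 lines: amclu sadtg akjha mqgz tmts csvcs ewac wvmbe nmeiu lxuhp hpqu
Hunk 3: at line 6 remove [ewac,wvmbe,nmeiu] add [lmyoj] -> 9 lines: amclu sadtg akjha mqgz tmts csvcs lmyoj lxuhp hpqu
Hunk 4: at line 2 remove [mqgz,tmts,csvcs] add [yjqbr] -> 7 lines: amclu sadtg akjha yjqbr lmyoj lxuhp hpqu
Hunk 5: at line 1 remove [akjha,yjqbr] add [jyl] -> 6 lines: amclu sadtg jyl lmyoj lxuhp hpqu
Final line count: 6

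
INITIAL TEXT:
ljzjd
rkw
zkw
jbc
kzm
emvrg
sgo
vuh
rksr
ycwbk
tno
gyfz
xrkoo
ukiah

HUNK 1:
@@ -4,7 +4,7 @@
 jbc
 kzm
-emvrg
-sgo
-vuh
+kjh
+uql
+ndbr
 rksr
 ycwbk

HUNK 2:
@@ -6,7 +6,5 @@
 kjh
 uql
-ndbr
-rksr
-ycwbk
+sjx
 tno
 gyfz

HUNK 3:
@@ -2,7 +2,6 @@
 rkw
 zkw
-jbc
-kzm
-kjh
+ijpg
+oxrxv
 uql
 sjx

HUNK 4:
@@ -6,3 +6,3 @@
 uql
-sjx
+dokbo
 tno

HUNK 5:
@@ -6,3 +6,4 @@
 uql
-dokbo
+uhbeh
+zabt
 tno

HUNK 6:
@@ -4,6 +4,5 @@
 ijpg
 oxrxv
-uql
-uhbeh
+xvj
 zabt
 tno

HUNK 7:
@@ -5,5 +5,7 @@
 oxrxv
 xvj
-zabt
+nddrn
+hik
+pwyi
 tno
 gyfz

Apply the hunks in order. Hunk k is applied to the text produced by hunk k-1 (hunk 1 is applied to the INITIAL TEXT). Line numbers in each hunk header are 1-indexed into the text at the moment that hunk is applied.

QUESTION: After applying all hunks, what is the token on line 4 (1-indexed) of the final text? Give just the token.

Answer: ijpg

Derivation:
Hunk 1: at line 4 remove [emvrg,sgo,vuh] add [kjh,uql,ndbr] -> 14 lines: ljzjd rkw zkw jbc kzm kjh uql ndbr rksr ycwbk tno gyfz xrkoo ukiah
Hunk 2: at line 6 remove [ndbr,rksr,ycwbk] add [sjx] -> 12 lines: ljzjd rkw zkw jbc kzm kjh uql sjx tno gyfz xrkoo ukiah
Hunk 3: at line 2 remove [jbc,kzm,kjh] add [ijpg,oxrxv] -> 11 lines: ljzjd rkw zkw ijpg oxrxv uql sjx tno gyfz xrkoo ukiah
Hunk 4: at line 6 remove [sjx] add [dokbo] -> 11 lines: ljzjd rkw zkw ijpg oxrxv uql dokbo tno gyfz xrkoo ukiah
Hunk 5: at line 6 remove [dokbo] add [uhbeh,zabt] -> 12 lines: ljzjd rkw zkw ijpg oxrxv uql uhbeh zabt tno gyfz xrkoo ukiah
Hunk 6: at line 4 remove [uql,uhbeh] add [xvj] -> 11 lines: ljzjd rkw zkw ijpg oxrxv xvj zabt tno gyfz xrkoo ukiah
Hunk 7: at line 5 remove [zabt] add [nddrn,hik,pwyi] -> 13 lines: ljzjd rkw zkw ijpg oxrxv xvj nddrn hik pwyi tno gyfz xrkoo ukiah
Final line 4: ijpg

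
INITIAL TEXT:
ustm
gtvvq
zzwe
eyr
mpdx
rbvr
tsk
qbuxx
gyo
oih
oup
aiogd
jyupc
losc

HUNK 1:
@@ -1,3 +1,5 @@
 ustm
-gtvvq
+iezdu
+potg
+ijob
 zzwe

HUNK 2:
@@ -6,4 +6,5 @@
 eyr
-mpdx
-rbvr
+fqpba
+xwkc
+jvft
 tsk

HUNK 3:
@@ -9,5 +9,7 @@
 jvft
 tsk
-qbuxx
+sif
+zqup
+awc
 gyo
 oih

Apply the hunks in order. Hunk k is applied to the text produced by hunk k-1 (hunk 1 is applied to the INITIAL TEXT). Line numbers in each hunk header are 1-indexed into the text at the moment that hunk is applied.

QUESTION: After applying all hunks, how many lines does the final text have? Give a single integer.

Hunk 1: at line 1 remove [gtvvq] add [iezdu,potg,ijob] -> 16 lines: ustm iezdu potg ijob zzwe eyr mpdx rbvr tsk qbuxx gyo oih oup aiogd jyupc losc
Hunk 2: at line 6 remove [mpdx,rbvr] add [fqpba,xwkc,jvft] -> 17 lines: ustm iezdu potg ijob zzwe eyr fqpba xwkc jvft tsk qbuxx gyo oih oup aiogd jyupc losc
Hunk 3: at line 9 remove [qbuxx] add [sif,zqup,awc] -> 19 lines: ustm iezdu potg ijob zzwe eyr fqpba xwkc jvft tsk sif zqup awc gyo oih oup aiogd jyupc losc
Final line count: 19

Answer: 19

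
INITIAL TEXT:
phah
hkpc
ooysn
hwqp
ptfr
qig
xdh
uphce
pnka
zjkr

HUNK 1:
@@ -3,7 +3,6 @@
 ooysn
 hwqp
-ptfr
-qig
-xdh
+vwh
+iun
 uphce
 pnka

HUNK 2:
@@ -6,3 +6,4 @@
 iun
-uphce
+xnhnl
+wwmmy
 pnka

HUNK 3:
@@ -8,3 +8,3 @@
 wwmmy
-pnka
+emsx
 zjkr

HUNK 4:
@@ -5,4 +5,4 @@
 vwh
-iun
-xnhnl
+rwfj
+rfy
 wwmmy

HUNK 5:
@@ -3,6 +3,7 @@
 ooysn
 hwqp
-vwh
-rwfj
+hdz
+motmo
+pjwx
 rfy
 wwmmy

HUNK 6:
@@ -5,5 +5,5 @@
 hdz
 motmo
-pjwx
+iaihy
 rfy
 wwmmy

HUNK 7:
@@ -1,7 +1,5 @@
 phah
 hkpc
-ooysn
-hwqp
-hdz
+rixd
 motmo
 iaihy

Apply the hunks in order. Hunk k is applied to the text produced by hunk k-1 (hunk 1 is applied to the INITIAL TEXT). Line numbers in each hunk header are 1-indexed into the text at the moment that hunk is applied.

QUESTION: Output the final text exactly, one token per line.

Hunk 1: at line 3 remove [ptfr,qig,xdh] add [vwh,iun] -> 9 lines: phah hkpc ooysn hwqp vwh iun uphce pnka zjkr
Hunk 2: at line 6 remove [uphce] add [xnhnl,wwmmy] -> 10 lines: phah hkpc ooysn hwqp vwh iun xnhnl wwmmy pnka zjkr
Hunk 3: at line 8 remove [pnka] add [emsx] -> 10 lines: phah hkpc ooysn hwqp vwh iun xnhnl wwmmy emsx zjkr
Hunk 4: at line 5 remove [iun,xnhnl] add [rwfj,rfy] -> 10 lines: phah hkpc ooysn hwqp vwh rwfj rfy wwmmy emsx zjkr
Hunk 5: at line 3 remove [vwh,rwfj] add [hdz,motmo,pjwx] -> 11 lines: phah hkpc ooysn hwqp hdz motmo pjwx rfy wwmmy emsx zjkr
Hunk 6: at line 5 remove [pjwx] add [iaihy] -> 11 lines: phah hkpc ooysn hwqp hdz motmo iaihy rfy wwmmy emsx zjkr
Hunk 7: at line 1 remove [ooysn,hwqp,hdz] add [rixd] -> 9 lines: phah hkpc rixd motmo iaihy rfy wwmmy emsx zjkr

Answer: phah
hkpc
rixd
motmo
iaihy
rfy
wwmmy
emsx
zjkr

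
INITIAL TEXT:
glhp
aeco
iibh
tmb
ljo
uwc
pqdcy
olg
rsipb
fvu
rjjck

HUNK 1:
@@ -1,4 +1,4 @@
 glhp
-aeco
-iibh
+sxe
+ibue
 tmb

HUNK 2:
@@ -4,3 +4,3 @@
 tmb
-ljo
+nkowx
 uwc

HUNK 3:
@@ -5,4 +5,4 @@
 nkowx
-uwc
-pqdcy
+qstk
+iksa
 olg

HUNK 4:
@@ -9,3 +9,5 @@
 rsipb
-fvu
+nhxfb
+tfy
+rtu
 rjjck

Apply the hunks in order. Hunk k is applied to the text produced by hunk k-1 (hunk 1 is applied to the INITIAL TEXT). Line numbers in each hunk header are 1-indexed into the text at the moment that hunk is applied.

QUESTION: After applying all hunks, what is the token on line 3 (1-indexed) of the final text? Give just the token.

Hunk 1: at line 1 remove [aeco,iibh] add [sxe,ibue] -> 11 lines: glhp sxe ibue tmb ljo uwc pqdcy olg rsipb fvu rjjck
Hunk 2: at line 4 remove [ljo] add [nkowx] -> 11 lines: glhp sxe ibue tmb nkowx uwc pqdcy olg rsipb fvu rjjck
Hunk 3: at line 5 remove [uwc,pqdcy] add [qstk,iksa] -> 11 lines: glhp sxe ibue tmb nkowx qstk iksa olg rsipb fvu rjjck
Hunk 4: at line 9 remove [fvu] add [nhxfb,tfy,rtu] -> 13 lines: glhp sxe ibue tmb nkowx qstk iksa olg rsipb nhxfb tfy rtu rjjck
Final line 3: ibue

Answer: ibue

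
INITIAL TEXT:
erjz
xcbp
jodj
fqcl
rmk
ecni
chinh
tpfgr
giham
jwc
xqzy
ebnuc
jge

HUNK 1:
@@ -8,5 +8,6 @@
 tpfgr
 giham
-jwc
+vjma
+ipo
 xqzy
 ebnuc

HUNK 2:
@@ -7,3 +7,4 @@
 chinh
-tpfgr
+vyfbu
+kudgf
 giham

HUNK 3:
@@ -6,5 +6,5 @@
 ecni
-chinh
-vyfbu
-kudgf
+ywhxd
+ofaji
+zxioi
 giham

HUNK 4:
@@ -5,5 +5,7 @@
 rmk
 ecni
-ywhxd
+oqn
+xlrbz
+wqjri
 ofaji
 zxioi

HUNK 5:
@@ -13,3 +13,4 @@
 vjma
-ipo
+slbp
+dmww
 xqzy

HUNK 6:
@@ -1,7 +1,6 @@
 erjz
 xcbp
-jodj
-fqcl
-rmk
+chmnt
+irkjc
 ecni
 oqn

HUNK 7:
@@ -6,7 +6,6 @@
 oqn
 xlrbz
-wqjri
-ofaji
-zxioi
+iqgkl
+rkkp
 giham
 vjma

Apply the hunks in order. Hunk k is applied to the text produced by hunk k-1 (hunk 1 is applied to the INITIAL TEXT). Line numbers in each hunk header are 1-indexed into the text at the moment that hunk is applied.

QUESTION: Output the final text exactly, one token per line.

Hunk 1: at line 8 remove [jwc] add [vjma,ipo] -> 14 lines: erjz xcbp jodj fqcl rmk ecni chinh tpfgr giham vjma ipo xqzy ebnuc jge
Hunk 2: at line 7 remove [tpfgr] add [vyfbu,kudgf] -> 15 lines: erjz xcbp jodj fqcl rmk ecni chinh vyfbu kudgf giham vjma ipo xqzy ebnuc jge
Hunk 3: at line 6 remove [chinh,vyfbu,kudgf] add [ywhxd,ofaji,zxioi] -> 15 lines: erjz xcbp jodj fqcl rmk ecni ywhxd ofaji zxioi giham vjma ipo xqzy ebnuc jge
Hunk 4: at line 5 remove [ywhxd] add [oqn,xlrbz,wqjri] -> 17 lines: erjz xcbp jodj fqcl rmk ecni oqn xlrbz wqjri ofaji zxioi giham vjma ipo xqzy ebnuc jge
Hunk 5: at line 13 remove [ipo] add [slbp,dmww] -> 18 lines: erjz xcbp jodj fqcl rmk ecni oqn xlrbz wqjri ofaji zxioi giham vjma slbp dmww xqzy ebnuc jge
Hunk 6: at line 1 remove [jodj,fqcl,rmk] add [chmnt,irkjc] -> 17 lines: erjz xcbp chmnt irkjc ecni oqn xlrbz wqjri ofaji zxioi giham vjma slbp dmww xqzy ebnuc jge
Hunk 7: at line 6 remove [wqjri,ofaji,zxioi] add [iqgkl,rkkp] -> 16 lines: erjz xcbp chmnt irkjc ecni oqn xlrbz iqgkl rkkp giham vjma slbp dmww xqzy ebnuc jge

Answer: erjz
xcbp
chmnt
irkjc
ecni
oqn
xlrbz
iqgkl
rkkp
giham
vjma
slbp
dmww
xqzy
ebnuc
jge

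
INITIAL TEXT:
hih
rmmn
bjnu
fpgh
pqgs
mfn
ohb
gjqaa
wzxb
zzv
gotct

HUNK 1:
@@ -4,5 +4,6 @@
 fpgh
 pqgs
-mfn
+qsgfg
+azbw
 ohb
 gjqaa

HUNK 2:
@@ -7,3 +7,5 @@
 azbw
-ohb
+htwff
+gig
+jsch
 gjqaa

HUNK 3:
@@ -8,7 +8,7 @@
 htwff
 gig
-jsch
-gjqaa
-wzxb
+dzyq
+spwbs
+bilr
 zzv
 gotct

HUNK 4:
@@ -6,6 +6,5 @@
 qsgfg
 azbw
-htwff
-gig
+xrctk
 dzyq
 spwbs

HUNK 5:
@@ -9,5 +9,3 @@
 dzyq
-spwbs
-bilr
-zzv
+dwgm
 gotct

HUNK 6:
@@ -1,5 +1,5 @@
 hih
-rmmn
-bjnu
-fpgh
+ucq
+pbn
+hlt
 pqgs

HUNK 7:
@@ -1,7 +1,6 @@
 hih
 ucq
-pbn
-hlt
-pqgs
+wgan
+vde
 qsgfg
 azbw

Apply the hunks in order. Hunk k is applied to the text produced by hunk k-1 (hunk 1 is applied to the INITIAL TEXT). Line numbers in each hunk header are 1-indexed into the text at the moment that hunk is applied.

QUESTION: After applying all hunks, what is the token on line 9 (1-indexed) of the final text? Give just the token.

Hunk 1: at line 4 remove [mfn] add [qsgfg,azbw] -> 12 lines: hih rmmn bjnu fpgh pqgs qsgfg azbw ohb gjqaa wzxb zzv gotct
Hunk 2: at line 7 remove [ohb] add [htwff,gig,jsch] -> 14 lines: hih rmmn bjnu fpgh pqgs qsgfg azbw htwff gig jsch gjqaa wzxb zzv gotct
Hunk 3: at line 8 remove [jsch,gjqaa,wzxb] add [dzyq,spwbs,bilr] -> 14 lines: hih rmmn bjnu fpgh pqgs qsgfg azbw htwff gig dzyq spwbs bilr zzv gotct
Hunk 4: at line 6 remove [htwff,gig] add [xrctk] -> 13 lines: hih rmmn bjnu fpgh pqgs qsgfg azbw xrctk dzyq spwbs bilr zzv gotct
Hunk 5: at line 9 remove [spwbs,bilr,zzv] add [dwgm] -> 11 lines: hih rmmn bjnu fpgh pqgs qsgfg azbw xrctk dzyq dwgm gotct
Hunk 6: at line 1 remove [rmmn,bjnu,fpgh] add [ucq,pbn,hlt] -> 11 lines: hih ucq pbn hlt pqgs qsgfg azbw xrctk dzyq dwgm gotct
Hunk 7: at line 1 remove [pbn,hlt,pqgs] add [wgan,vde] -> 10 lines: hih ucq wgan vde qsgfg azbw xrctk dzyq dwgm gotct
Final line 9: dwgm

Answer: dwgm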